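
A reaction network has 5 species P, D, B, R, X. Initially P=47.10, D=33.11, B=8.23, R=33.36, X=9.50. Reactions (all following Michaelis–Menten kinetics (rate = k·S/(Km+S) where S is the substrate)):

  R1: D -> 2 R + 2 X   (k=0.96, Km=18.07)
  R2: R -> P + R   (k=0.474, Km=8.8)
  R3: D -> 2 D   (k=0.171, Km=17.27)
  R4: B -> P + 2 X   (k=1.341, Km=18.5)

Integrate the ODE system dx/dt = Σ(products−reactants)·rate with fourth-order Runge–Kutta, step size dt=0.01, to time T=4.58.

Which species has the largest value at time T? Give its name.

RK4 with dt=0.01: 458 steps to T=4.58. Trajectory (selected grid times):
t=0.00: P=47.10 D=33.11 B=8.23 R=33.36 X=9.50
t=0.51: P=47.50 D=32.85 B=8.02 R=33.99 X=10.55
t=1.02: P=47.90 D=32.59 B=7.82 R=34.62 X=11.59
t=1.53: P=48.29 D=32.34 B=7.62 R=35.25 X=12.62
t=2.04: P=48.68 D=32.08 B=7.42 R=35.88 X=13.64
t=2.54: P=49.06 D=31.83 B=7.23 R=36.49 X=14.64
t=3.05: P=49.45 D=31.57 B=7.04 R=37.12 X=15.64
t=3.56: P=49.83 D=31.32 B=6.85 R=37.74 X=16.64
t=4.07: P=50.21 D=31.06 B=6.67 R=38.36 X=17.62
t=4.58: P=50.59 D=30.81 B=6.49 R=38.98 X=18.60
At T=4.58: P=50.59 D=30.81 B=6.49 R=38.98 X=18.60; the largest is P.

Dominant species at T: P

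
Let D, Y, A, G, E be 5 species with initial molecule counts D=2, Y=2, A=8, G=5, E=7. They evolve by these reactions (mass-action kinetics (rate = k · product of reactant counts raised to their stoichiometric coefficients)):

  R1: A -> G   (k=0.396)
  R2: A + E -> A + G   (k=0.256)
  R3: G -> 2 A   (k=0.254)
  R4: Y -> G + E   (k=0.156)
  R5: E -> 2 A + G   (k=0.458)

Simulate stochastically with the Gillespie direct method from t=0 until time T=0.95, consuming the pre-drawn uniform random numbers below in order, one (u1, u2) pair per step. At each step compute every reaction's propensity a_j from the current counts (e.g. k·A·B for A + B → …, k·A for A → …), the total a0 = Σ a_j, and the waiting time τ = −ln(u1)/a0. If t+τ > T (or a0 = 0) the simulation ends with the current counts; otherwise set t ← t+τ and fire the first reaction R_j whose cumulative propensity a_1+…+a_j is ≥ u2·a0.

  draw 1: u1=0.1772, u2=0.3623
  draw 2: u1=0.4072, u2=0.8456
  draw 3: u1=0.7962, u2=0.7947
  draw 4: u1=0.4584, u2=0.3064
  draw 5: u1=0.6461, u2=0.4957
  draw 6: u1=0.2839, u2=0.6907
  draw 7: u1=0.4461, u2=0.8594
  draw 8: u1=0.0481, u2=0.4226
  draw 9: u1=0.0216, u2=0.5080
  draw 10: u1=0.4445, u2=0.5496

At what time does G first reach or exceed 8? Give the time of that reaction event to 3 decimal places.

Threshold first reached at t = 0.194

t=0.000: D=2 Y=2 A=8 G=5 E=7
Draw 1: a1=3.168, a2=14.336, a3=1.270, a4=0.312, a5=3.206, a0=22.292; τ=−ln(0.1772)/22.292=0.078 → t=0.078; u2·a0=0.3623·22.292=8.076; a1=3.168 < 8.076 ≤ a1+a2=17.504 → R2 fires; D=2 Y=2 A=8 G=6 E=6
Draw 2: a1=3.168, a2=12.288, a3=1.524, a4=0.312, a5=2.748, a0=20.040; τ=−ln(0.4072)/20.040=0.045 → t=0.122; u2·a0=0.8456·20.040=16.946; a1+a2=15.456 < 16.946 ≤ a1+…+a3=16.980 → R3 fires; D=2 Y=2 A=10 G=5 E=6
Draw 3: a1=3.960, a2=15.360, a3=1.270, a4=0.312, a5=2.748, a0=23.650; τ=−ln(0.7962)/23.650=0.010 → t=0.132; u2·a0=0.7947·23.650=18.795; a1=3.960 < 18.795 ≤ a1+a2=19.320 → R2 fires; D=2 Y=2 A=10 G=6 E=5
Draw 4: a1=3.960, a2=12.800, a3=1.524, a4=0.312, a5=2.290, a0=20.886; τ=−ln(0.4584)/20.886=0.037 → t=0.169; u2·a0=0.3064·20.886=6.399; a1=3.960 < 6.399 ≤ a1+a2=16.760 → R2 fires; D=2 Y=2 A=10 G=7 E=4
Draw 5: a1=3.960, a2=10.240, a3=1.778, a4=0.312, a5=1.832, a0=18.122; τ=−ln(0.6461)/18.122=0.024 → t=0.194; u2·a0=0.4957·18.122=8.983; a1=3.960 < 8.983 ≤ a1+a2=14.200 → R2 fires; D=2 Y=2 A=10 G=8 E=3
Draw 6: a1=3.960, a2=7.680, a3=2.032, a4=0.312, a5=1.374, a0=15.358; τ=−ln(0.2839)/15.358=0.082 → t=0.276; u2·a0=0.6907·15.358=10.608; a1=3.960 < 10.608 ≤ a1+a2=11.640 → R2 fires; D=2 Y=2 A=10 G=9 E=2
Draw 7: a1=3.960, a2=5.120, a3=2.286, a4=0.312, a5=0.916, a0=12.594; τ=−ln(0.4461)/12.594=0.064 → t=0.340; u2·a0=0.8594·12.594=10.823; a1+a2=9.080 < 10.823 ≤ a1+…+a3=11.366 → R3 fires; D=2 Y=2 A=12 G=8 E=2
Draw 8: a1=4.752, a2=6.144, a3=2.032, a4=0.312, a5=0.916, a0=14.156; τ=−ln(0.0481)/14.156=0.214 → t=0.554; u2·a0=0.4226·14.156=5.982; a1=4.752 < 5.982 ≤ a1+a2=10.896 → R2 fires; D=2 Y=2 A=12 G=9 E=1
Draw 9: a1=4.752, a2=3.072, a3=2.286, a4=0.312, a5=0.458, a0=10.880; τ=−ln(0.0216)/10.880=0.352 → t=0.906; u2·a0=0.5080·10.880=5.527; a1=4.752 < 5.527 ≤ a1+a2=7.824 → R2 fires; D=2 Y=2 A=12 G=10 E=0
Draw 10: a1=4.752, a2=0.000, a3=2.540, a4=0.312, a5=0.000, a0=7.604; τ=−ln(0.4445)/7.604=0.107 → t=1.013 > T=0.95: stop.
G first becomes ≥ 8 when it reaches 8 at the event at t=0.194.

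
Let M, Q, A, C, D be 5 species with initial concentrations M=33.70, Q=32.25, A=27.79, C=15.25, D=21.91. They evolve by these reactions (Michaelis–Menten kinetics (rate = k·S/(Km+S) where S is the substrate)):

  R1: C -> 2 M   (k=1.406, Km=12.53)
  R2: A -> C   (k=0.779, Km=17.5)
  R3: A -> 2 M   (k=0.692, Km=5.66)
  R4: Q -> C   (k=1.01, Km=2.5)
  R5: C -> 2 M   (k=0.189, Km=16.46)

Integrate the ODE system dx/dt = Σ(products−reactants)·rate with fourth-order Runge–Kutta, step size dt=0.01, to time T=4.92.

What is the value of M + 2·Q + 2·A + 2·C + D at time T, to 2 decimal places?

Check how each reaction changes W = M + 2·Q + 2·A + 2·C + D (weight of products minus weight of reactants):
R1: C -> 2 M: (1·2) − (2·1) = 2 − 2 = 0
R2: A -> C: (2·1) − (2·1) = 2 − 2 = 0
R3: A -> 2 M: (1·2) − (2·1) = 2 − 2 = 0
R4: Q -> C: (2·1) − (2·1) = 2 − 2 = 0
R5: C -> 2 M: (1·2) − (2·1) = 2 − 2 = 0
Every reaction leaves W unchanged, so W is conserved and no simulation is needed: W(T) = W(0) = 33.70 + 2·32.25 + 2·27.79 + 2·15.25 + 21.91 = 206.19

Value at T = 206.19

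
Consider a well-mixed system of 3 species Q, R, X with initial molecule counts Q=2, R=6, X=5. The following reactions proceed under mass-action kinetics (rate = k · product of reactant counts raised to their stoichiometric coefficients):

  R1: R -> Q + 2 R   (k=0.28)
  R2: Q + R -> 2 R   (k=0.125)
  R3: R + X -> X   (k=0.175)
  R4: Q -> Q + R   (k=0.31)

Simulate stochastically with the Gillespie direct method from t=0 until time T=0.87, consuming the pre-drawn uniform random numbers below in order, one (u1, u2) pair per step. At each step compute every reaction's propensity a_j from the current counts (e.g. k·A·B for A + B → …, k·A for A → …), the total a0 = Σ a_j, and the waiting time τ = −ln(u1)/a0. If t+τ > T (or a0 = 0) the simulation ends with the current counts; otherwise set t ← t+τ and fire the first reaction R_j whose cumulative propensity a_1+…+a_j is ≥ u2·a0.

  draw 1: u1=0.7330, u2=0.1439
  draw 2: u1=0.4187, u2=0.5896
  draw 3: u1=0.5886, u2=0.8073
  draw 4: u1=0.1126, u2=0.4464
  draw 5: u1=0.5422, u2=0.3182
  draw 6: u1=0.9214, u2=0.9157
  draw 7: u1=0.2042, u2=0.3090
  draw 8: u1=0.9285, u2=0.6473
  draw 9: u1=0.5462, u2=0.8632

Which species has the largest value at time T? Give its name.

Dominant species at T: X

t=0.000: Q=2 R=6 X=5
Draw 1: a1=1.680, a2=1.500, a3=5.250, a4=0.620, a0=9.050; τ=−ln(0.7330)/9.050=0.034 → t=0.034; u2·a0=0.1439·9.050=1.302 ≤ a1=1.680 → R1 fires; Q=3 R=7 X=5
Draw 2: a1=1.960, a2=2.625, a3=6.125, a4=0.930, a0=11.640; τ=−ln(0.4187)/11.640=0.075 → t=0.109; u2·a0=0.5896·11.640=6.863; a1+a2=4.585 < 6.863 ≤ a1+…+a3=10.710 → R3 fires; Q=3 R=6 X=5
Draw 3: a1=1.680, a2=2.250, a3=5.250, a4=0.930, a0=10.110; τ=−ln(0.5886)/10.110=0.052 → t=0.162; u2·a0=0.8073·10.110=8.162; a1+a2=3.930 < 8.162 ≤ a1+…+a3=9.180 → R3 fires; Q=3 R=5 X=5
Draw 4: a1=1.400, a2=1.875, a3=4.375, a4=0.930, a0=8.580; τ=−ln(0.1126)/8.580=0.255 → t=0.416; u2·a0=0.4464·8.580=3.830; a1+a2=3.275 < 3.830 ≤ a1+…+a3=7.650 → R3 fires; Q=3 R=4 X=5
Draw 5: a1=1.120, a2=1.500, a3=3.500, a4=0.930, a0=7.050; τ=−ln(0.5422)/7.050=0.087 → t=0.503; u2·a0=0.3182·7.050=2.243; a1=1.120 < 2.243 ≤ a1+a2=2.620 → R2 fires; Q=2 R=5 X=5
Draw 6: a1=1.400, a2=1.250, a3=4.375, a4=0.620, a0=7.645; τ=−ln(0.9214)/7.645=0.011 → t=0.514; u2·a0=0.9157·7.645=7.001; a1+a2=2.650 < 7.001 ≤ a1+…+a3=7.025 → R3 fires; Q=2 R=4 X=5
Draw 7: a1=1.120, a2=1.000, a3=3.500, a4=0.620, a0=6.240; τ=−ln(0.2042)/6.240=0.255 → t=0.768; u2·a0=0.3090·6.240=1.928; a1=1.120 < 1.928 ≤ a1+a2=2.120 → R2 fires; Q=1 R=5 X=5
Draw 8: a1=1.400, a2=0.625, a3=4.375, a4=0.310, a0=6.710; τ=−ln(0.9285)/6.710=0.011 → t=0.779; u2·a0=0.6473·6.710=4.343; a1+a2=2.025 < 4.343 ≤ a1+…+a3=6.400 → R3 fires; Q=1 R=4 X=5
Draw 9: a1=1.120, a2=0.500, a3=3.500, a4=0.310, a0=5.430; τ=−ln(0.5462)/5.430=0.111 → t=0.891 > T=0.87: stop.
At T=0.87: Q=1 R=4 X=5; the largest is X.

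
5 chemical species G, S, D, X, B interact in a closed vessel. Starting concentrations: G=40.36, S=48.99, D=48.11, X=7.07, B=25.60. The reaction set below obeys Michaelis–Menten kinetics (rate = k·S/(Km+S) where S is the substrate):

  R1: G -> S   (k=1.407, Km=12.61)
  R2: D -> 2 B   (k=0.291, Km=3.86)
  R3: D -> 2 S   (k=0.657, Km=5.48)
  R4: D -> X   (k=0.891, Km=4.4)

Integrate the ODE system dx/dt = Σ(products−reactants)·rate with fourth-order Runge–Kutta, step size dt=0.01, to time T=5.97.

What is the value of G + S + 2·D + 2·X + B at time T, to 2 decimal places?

Value at T = 225.31

Check how each reaction changes W = G + S + 2·D + 2·X + B (weight of products minus weight of reactants):
R1: G -> S: (1·1) − (1·1) = 1 − 1 = 0
R2: D -> 2 B: (1·2) − (2·1) = 2 − 2 = 0
R3: D -> 2 S: (1·2) − (2·1) = 2 − 2 = 0
R4: D -> X: (2·1) − (2·1) = 2 − 2 = 0
Every reaction leaves W unchanged, so W is conserved and no simulation is needed: W(T) = W(0) = 40.36 + 48.99 + 2·48.11 + 2·7.07 + 25.60 = 225.31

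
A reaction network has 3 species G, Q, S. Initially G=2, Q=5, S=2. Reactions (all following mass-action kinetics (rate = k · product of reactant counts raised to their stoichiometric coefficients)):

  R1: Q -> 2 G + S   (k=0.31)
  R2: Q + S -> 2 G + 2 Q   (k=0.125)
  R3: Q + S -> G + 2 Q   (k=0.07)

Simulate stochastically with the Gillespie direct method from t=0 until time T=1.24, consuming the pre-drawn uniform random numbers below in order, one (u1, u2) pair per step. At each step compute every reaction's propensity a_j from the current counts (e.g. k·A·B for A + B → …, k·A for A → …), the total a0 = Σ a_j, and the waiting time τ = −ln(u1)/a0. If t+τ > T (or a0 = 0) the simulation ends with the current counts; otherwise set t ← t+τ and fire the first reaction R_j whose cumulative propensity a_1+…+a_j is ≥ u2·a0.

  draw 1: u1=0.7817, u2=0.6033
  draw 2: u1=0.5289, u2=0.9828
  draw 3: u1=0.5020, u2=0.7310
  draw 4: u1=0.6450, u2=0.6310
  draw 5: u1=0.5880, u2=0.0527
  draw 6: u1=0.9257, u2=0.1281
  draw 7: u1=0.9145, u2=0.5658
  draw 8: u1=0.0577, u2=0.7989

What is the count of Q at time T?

Q at T = 6

t=0.000: G=2 Q=5 S=2
Draw 1: a1=1.550, a2=1.250, a3=0.700, a0=3.500; τ=−ln(0.7817)/3.500=0.070 → t=0.070; u2·a0=0.6033·3.500=2.112; a1=1.550 < 2.112 ≤ a1+a2=2.800 → R2 fires; G=4 Q=6 S=1
Draw 2: a1=1.860, a2=0.750, a3=0.420, a0=3.030; τ=−ln(0.5289)/3.030=0.210 → t=0.281; u2·a0=0.9828·3.030=2.978; a1+a2=2.610 < 2.978 ≤ a1+…+a3=3.030 → R3 fires; G=5 Q=7 S=0
Draw 3: a1=2.170, a2=0.000, a3=0.000, a0=2.170; τ=−ln(0.5020)/2.170=0.318 → t=0.598; u2·a0=0.7310·2.170=1.586 ≤ a1=2.170 → R1 fires; G=7 Q=6 S=1
Draw 4: a1=1.860, a2=0.750, a3=0.420, a0=3.030; τ=−ln(0.6450)/3.030=0.145 → t=0.743; u2·a0=0.6310·3.030=1.912; a1=1.860 < 1.912 ≤ a1+a2=2.610 → R2 fires; G=9 Q=7 S=0
Draw 5: a1=2.170, a2=0.000, a3=0.000, a0=2.170; τ=−ln(0.5880)/2.170=0.245 → t=0.988; u2·a0=0.0527·2.170=0.114 ≤ a1=2.170 → R1 fires; G=11 Q=6 S=1
Draw 6: a1=1.860, a2=0.750, a3=0.420, a0=3.030; τ=−ln(0.9257)/3.030=0.025 → t=1.013; u2·a0=0.1281·3.030=0.388 ≤ a1=1.860 → R1 fires; G=13 Q=5 S=2
Draw 7: a1=1.550, a2=1.250, a3=0.700, a0=3.500; τ=−ln(0.9145)/3.500=0.026 → t=1.039; u2·a0=0.5658·3.500=1.980; a1=1.550 < 1.980 ≤ a1+a2=2.800 → R2 fires; G=15 Q=6 S=1
Draw 8: a1=1.860, a2=0.750, a3=0.420, a0=3.030; τ=−ln(0.0577)/3.030=0.941 → t=1.980 > T=1.24: stop.
Read off Q at T=1.24: 6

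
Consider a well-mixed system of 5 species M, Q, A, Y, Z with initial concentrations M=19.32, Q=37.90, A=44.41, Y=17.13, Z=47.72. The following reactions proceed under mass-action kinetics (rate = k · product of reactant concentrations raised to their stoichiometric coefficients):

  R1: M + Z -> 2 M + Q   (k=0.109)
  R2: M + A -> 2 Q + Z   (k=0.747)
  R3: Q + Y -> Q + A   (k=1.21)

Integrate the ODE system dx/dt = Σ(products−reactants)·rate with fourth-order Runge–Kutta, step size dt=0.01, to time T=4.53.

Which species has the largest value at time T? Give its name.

RK4 with dt=0.01: 453 steps to T=4.53. Trajectory (selected grid times):
t=0.00: M=19.32 Q=37.90 A=44.41 Y=17.13 Z=47.72
t=0.50: M=0.00 Q=90.24 A=37.65 Y=0.00 Z=67.04
t=1.01: M=0.00 Q=90.24 A=37.65 Y=0.00 Z=67.04
t=1.51: M=0.00 Q=90.24 A=37.65 Y=0.00 Z=67.04
t=2.01: M=0.00 Q=90.24 A=37.65 Y=0.00 Z=67.04
t=2.52: M=0.00 Q=90.24 A=37.65 Y=0.00 Z=67.04
t=3.02: M=0.00 Q=90.24 A=37.65 Y=0.00 Z=67.04
t=3.52: M=0.00 Q=90.24 A=37.65 Y=0.00 Z=67.04
t=4.03: M=0.00 Q=90.24 A=37.65 Y=0.00 Z=67.04
t=4.53: M=0.00 Q=90.24 A=37.65 Y=0.00 Z=67.04
At T=4.53: M=0.00 Q=90.24 A=37.65 Y=0.00 Z=67.04; the largest is Q.

Dominant species at T: Q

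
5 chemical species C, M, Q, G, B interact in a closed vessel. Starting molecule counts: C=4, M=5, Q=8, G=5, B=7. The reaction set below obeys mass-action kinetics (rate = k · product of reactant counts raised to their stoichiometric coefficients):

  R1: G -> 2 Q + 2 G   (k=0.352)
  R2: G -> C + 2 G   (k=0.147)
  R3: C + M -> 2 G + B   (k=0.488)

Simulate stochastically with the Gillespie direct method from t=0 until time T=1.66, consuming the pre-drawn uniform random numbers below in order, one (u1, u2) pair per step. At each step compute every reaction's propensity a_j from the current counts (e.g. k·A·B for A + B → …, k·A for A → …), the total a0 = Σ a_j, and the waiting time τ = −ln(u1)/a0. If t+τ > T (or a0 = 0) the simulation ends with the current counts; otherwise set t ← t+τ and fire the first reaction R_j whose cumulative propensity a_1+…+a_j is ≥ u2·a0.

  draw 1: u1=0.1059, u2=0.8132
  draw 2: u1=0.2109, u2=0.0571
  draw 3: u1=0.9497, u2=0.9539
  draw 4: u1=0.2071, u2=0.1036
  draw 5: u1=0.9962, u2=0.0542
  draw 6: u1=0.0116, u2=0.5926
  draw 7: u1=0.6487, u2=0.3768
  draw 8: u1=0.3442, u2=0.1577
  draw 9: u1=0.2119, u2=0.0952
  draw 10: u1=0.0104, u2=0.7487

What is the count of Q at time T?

t=0.000: C=4 M=5 Q=8 G=5 B=7
Draw 1: a1=1.760, a2=0.735, a3=9.760, a0=12.255; τ=−ln(0.1059)/12.255=0.183 → t=0.183; u2·a0=0.8132·12.255=9.966; a1+a2=2.495 < 9.966 ≤ a1+…+a3=12.255 → R3 fires; C=3 M=4 Q=8 G=7 B=8
Draw 2: a1=2.464, a2=1.029, a3=5.856, a0=9.349; τ=−ln(0.2109)/9.349=0.166 → t=0.350; u2·a0=0.0571·9.349=0.534 ≤ a1=2.464 → R1 fires; C=3 M=4 Q=10 G=8 B=8
Draw 3: a1=2.816, a2=1.176, a3=5.856, a0=9.848; τ=−ln(0.9497)/9.848=0.005 → t=0.355; u2·a0=0.9539·9.848=9.394; a1+a2=3.992 < 9.394 ≤ a1+…+a3=9.848 → R3 fires; C=2 M=3 Q=10 G=10 B=9
Draw 4: a1=3.520, a2=1.470, a3=2.928, a0=7.918; τ=−ln(0.2071)/7.918=0.199 → t=0.554; u2·a0=0.1036·7.918=0.820 ≤ a1=3.520 → R1 fires; C=2 M=3 Q=12 G=11 B=9
Draw 5: a1=3.872, a2=1.617, a3=2.928, a0=8.417; τ=−ln(0.9962)/8.417=0.000 → t=0.554; u2·a0=0.0542·8.417=0.456 ≤ a1=3.872 → R1 fires; C=2 M=3 Q=14 G=12 B=9
Draw 6: a1=4.224, a2=1.764, a3=2.928, a0=8.916; τ=−ln(0.0116)/8.916=0.500 → t=1.054; u2·a0=0.5926·8.916=5.284; a1=4.224 < 5.284 ≤ a1+a2=5.988 → R2 fires; C=3 M=3 Q=14 G=13 B=9
Draw 7: a1=4.576, a2=1.911, a3=4.392, a0=10.879; τ=−ln(0.6487)/10.879=0.040 → t=1.094; u2·a0=0.3768·10.879=4.099 ≤ a1=4.576 → R1 fires; C=3 M=3 Q=16 G=14 B=9
Draw 8: a1=4.928, a2=2.058, a3=4.392, a0=11.378; τ=−ln(0.3442)/11.378=0.094 → t=1.188; u2·a0=0.1577·11.378=1.794 ≤ a1=4.928 → R1 fires; C=3 M=3 Q=18 G=15 B=9
Draw 9: a1=5.280, a2=2.205, a3=4.392, a0=11.877; τ=−ln(0.2119)/11.877=0.131 → t=1.318; u2·a0=0.0952·11.877=1.131 ≤ a1=5.280 → R1 fires; C=3 M=3 Q=20 G=16 B=9
Draw 10: a1=5.632, a2=2.352, a3=4.392, a0=12.376; τ=−ln(0.0104)/12.376=0.369 → t=1.687 > T=1.66: stop.
Read off Q at T=1.66: 20

Q at T = 20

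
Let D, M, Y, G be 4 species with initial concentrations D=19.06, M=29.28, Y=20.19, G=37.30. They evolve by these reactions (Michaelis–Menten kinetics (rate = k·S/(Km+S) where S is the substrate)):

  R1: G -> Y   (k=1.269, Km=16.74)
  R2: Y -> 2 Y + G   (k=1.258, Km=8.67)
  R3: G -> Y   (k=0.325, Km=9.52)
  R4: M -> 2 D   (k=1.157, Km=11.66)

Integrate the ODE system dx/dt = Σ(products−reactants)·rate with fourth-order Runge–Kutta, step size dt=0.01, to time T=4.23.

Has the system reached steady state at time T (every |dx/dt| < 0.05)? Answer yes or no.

RK4 with dt=0.01: 423 steps to T=4.23. Trajectory (selected grid times):
t=0.00: D=19.06 M=29.28 Y=20.19 G=37.30
t=0.47: D=19.84 M=28.89 Y=21.14 G=37.18
t=0.94: D=20.61 M=28.51 Y=22.09 G=37.07
t=1.41: D=21.38 M=28.12 Y=23.05 G=36.97
t=1.88: D=22.15 M=27.74 Y=24.02 G=36.87
t=2.35: D=22.91 M=27.35 Y=24.99 G=36.77
t=2.82: D=23.67 M=26.97 Y=25.96 G=36.68
t=3.29: D=24.43 M=26.59 Y=26.93 G=36.60
t=3.76: D=25.18 M=26.22 Y=27.91 G=36.52
t=4.23: D=25.94 M=25.84 Y=28.90 G=36.44
Rates at T: R1=0.8695, R2=0.9677, R3=0.2577, R4=0.7973
dx/dt at T (Σ net stoichiometry × rate): D=+1.5945, M=-0.7973, Y=+2.0949, G=-0.1596
Largest |dx/dt| is |+2.0949| (Y) ≥ 0.05 → not steady.

Steady state at T: no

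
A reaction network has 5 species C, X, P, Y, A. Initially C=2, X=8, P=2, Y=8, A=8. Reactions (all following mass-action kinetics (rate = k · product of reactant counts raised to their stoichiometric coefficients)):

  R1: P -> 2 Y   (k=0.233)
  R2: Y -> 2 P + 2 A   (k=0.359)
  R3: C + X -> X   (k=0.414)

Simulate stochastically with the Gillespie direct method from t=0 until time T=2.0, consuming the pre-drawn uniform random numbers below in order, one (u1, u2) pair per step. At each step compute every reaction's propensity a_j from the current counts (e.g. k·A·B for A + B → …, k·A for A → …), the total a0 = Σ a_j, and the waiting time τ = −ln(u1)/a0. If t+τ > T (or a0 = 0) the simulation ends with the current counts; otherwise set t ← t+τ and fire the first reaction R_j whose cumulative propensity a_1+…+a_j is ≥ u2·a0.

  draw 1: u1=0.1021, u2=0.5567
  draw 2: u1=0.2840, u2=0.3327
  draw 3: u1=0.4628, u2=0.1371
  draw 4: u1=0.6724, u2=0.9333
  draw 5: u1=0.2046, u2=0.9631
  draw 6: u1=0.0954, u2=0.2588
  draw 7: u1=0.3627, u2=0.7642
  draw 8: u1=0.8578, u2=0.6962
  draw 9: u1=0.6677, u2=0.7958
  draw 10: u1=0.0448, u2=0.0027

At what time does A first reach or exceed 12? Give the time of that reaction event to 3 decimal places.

t=0.000: C=2 X=8 P=2 Y=8 A=8
Draw 1: a1=0.466, a2=2.872, a3=6.624, a0=9.962; τ=−ln(0.1021)/9.962=0.229 → t=0.229; u2·a0=0.5567·9.962=5.546; a1+a2=3.338 < 5.546 ≤ a1+…+a3=9.962 → R3 fires; C=1 X=8 P=2 Y=8 A=8
Draw 2: a1=0.466, a2=2.872, a3=3.312, a0=6.650; τ=−ln(0.2840)/6.650=0.189 → t=0.418; u2·a0=0.3327·6.650=2.212; a1=0.466 < 2.212 ≤ a1+a2=3.338 → R2 fires; C=1 X=8 P=4 Y=7 A=10
Draw 3: a1=0.932, a2=2.513, a3=3.312, a0=6.757; τ=−ln(0.4628)/6.757=0.114 → t=0.532; u2·a0=0.1371·6.757=0.926 ≤ a1=0.932 → R1 fires; C=1 X=8 P=3 Y=9 A=10
Draw 4: a1=0.699, a2=3.231, a3=3.312, a0=7.242; τ=−ln(0.6724)/7.242=0.055 → t=0.587; u2·a0=0.9333·7.242=6.759; a1+a2=3.930 < 6.759 ≤ a1+…+a3=7.242 → R3 fires; C=0 X=8 P=3 Y=9 A=10
Draw 5: a1=0.699, a2=3.231, a3=0.000, a0=3.930; τ=−ln(0.2046)/3.930=0.404 → t=0.991; u2·a0=0.9631·3.930=3.785; a1=0.699 < 3.785 ≤ a1+a2=3.930 → R2 fires; C=0 X=8 P=5 Y=8 A=12
Draw 6: a1=1.165, a2=2.872, a3=0.000, a0=4.037; τ=−ln(0.0954)/4.037=0.582 → t=1.573; u2·a0=0.2588·4.037=1.045 ≤ a1=1.165 → R1 fires; C=0 X=8 P=4 Y=10 A=12
Draw 7: a1=0.932, a2=3.590, a3=0.000, a0=4.522; τ=−ln(0.3627)/4.522=0.224 → t=1.797; u2·a0=0.7642·4.522=3.456; a1=0.932 < 3.456 ≤ a1+a2=4.522 → R2 fires; C=0 X=8 P=6 Y=9 A=14
Draw 8: a1=1.398, a2=3.231, a3=0.000, a0=4.629; τ=−ln(0.8578)/4.629=0.033 → t=1.830; u2·a0=0.6962·4.629=3.223; a1=1.398 < 3.223 ≤ a1+a2=4.629 → R2 fires; C=0 X=8 P=8 Y=8 A=16
Draw 9: a1=1.864, a2=2.872, a3=0.000, a0=4.736; τ=−ln(0.6677)/4.736=0.085 → t=1.916; u2·a0=0.7958·4.736=3.769; a1=1.864 < 3.769 ≤ a1+a2=4.736 → R2 fires; C=0 X=8 P=10 Y=7 A=18
Draw 10: a1=2.330, a2=2.513, a3=0.000, a0=4.843; τ=−ln(0.0448)/4.843=0.641 → t=2.557 > T=2.0: stop.
A first becomes ≥ 12 when it reaches 12 at the event at t=0.991.

Threshold first reached at t = 0.991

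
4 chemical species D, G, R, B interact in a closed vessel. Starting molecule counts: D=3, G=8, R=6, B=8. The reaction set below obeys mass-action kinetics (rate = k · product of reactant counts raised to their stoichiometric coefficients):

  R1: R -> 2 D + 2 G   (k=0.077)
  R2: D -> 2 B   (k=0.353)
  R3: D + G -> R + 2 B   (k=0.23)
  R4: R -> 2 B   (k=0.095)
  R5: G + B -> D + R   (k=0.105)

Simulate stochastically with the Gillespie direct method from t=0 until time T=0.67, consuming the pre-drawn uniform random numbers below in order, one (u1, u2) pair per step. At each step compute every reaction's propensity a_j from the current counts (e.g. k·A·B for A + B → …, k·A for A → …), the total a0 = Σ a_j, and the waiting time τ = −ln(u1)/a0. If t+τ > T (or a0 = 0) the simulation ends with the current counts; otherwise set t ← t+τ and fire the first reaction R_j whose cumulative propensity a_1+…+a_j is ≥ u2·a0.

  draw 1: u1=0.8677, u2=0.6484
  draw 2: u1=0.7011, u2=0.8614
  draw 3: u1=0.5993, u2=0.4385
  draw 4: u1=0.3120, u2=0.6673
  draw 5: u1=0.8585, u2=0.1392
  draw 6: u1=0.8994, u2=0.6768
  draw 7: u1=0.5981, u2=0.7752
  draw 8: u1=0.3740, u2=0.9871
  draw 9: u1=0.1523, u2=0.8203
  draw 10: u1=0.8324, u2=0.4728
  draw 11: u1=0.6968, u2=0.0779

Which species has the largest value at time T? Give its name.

Dominant species at T: R

t=0.000: D=3 G=8 R=6 B=8
Draw 1: a1=0.462, a2=1.059, a3=5.520, a4=0.570, a5=6.720, a0=14.331; τ=−ln(0.8677)/14.331=0.010 → t=0.010; u2·a0=0.6484·14.331=9.292; a1+…+a4=7.611 < 9.292 ≤ a1+…+a5=14.331 → R5 fires; D=4 G=7 R=7 B=7
Draw 2: a1=0.539, a2=1.412, a3=6.440, a4=0.665, a5=5.145, a0=14.201; τ=−ln(0.7011)/14.201=0.025 → t=0.035; u2·a0=0.8614·14.201=12.233; a1+…+a4=9.056 < 12.233 ≤ a1+…+a5=14.201 → R5 fires; D=5 G=6 R=8 B=6
Draw 3: a1=0.616, a2=1.765, a3=6.900, a4=0.760, a5=3.780, a0=13.821; τ=−ln(0.5993)/13.821=0.037 → t=0.072; u2·a0=0.4385·13.821=6.061; a1+a2=2.381 < 6.061 ≤ a1+…+a3=9.281 → R3 fires; D=4 G=5 R=9 B=8
Draw 4: a1=0.693, a2=1.412, a3=4.600, a4=0.855, a5=4.200, a0=11.760; τ=−ln(0.3120)/11.760=0.099 → t=0.171; u2·a0=0.6673·11.760=7.847; a1+…+a4=7.560 < 7.847 ≤ a1+…+a5=11.760 → R5 fires; D=5 G=4 R=10 B=7
Draw 5: a1=0.770, a2=1.765, a3=4.600, a4=0.950, a5=2.940, a0=11.025; τ=−ln(0.8585)/11.025=0.014 → t=0.185; u2·a0=0.1392·11.025=1.535; a1=0.770 < 1.535 ≤ a1+a2=2.535 → R2 fires; D=4 G=4 R=10 B=9
Draw 6: a1=0.770, a2=1.412, a3=3.680, a4=0.950, a5=3.780, a0=10.592; τ=−ln(0.8994)/10.592=0.010 → t=0.195; u2·a0=0.6768·10.592=7.169; a1+…+a4=6.812 < 7.169 ≤ a1+…+a5=10.592 → R5 fires; D=5 G=3 R=11 B=8
Draw 7: a1=0.847, a2=1.765, a3=3.450, a4=1.045, a5=2.520, a0=9.627; τ=−ln(0.5981)/9.627=0.053 → t=0.248; u2·a0=0.7752·9.627=7.463; a1+…+a4=7.107 < 7.463 ≤ a1+…+a5=9.627 → R5 fires; D=6 G=2 R=12 B=7
Draw 8: a1=0.924, a2=2.118, a3=2.760, a4=1.140, a5=1.470, a0=8.412; τ=−ln(0.3740)/8.412=0.117 → t=0.365; u2·a0=0.9871·8.412=8.303; a1+…+a4=6.942 < 8.303 ≤ a1+…+a5=8.412 → R5 fires; D=7 G=1 R=13 B=6
Draw 9: a1=1.001, a2=2.471, a3=1.610, a4=1.235, a5=0.630, a0=6.947; τ=−ln(0.1523)/6.947=0.271 → t=0.636; u2·a0=0.8203·6.947=5.699; a1+…+a3=5.082 < 5.699 ≤ a1+…+a4=6.317 → R4 fires; D=7 G=1 R=12 B=8
Draw 10: a1=0.924, a2=2.471, a3=1.610, a4=1.140, a5=0.840, a0=6.985; τ=−ln(0.8324)/6.985=0.026 → t=0.662; u2·a0=0.4728·6.985=3.303; a1=0.924 < 3.303 ≤ a1+a2=3.395 → R2 fires; D=6 G=1 R=12 B=10
Draw 11: a1=0.924, a2=2.118, a3=1.380, a4=1.140, a5=1.050, a0=6.612; τ=−ln(0.6968)/6.612=0.055 → t=0.717 > T=0.67: stop.
At T=0.67: D=6 G=1 R=12 B=10; the largest is R.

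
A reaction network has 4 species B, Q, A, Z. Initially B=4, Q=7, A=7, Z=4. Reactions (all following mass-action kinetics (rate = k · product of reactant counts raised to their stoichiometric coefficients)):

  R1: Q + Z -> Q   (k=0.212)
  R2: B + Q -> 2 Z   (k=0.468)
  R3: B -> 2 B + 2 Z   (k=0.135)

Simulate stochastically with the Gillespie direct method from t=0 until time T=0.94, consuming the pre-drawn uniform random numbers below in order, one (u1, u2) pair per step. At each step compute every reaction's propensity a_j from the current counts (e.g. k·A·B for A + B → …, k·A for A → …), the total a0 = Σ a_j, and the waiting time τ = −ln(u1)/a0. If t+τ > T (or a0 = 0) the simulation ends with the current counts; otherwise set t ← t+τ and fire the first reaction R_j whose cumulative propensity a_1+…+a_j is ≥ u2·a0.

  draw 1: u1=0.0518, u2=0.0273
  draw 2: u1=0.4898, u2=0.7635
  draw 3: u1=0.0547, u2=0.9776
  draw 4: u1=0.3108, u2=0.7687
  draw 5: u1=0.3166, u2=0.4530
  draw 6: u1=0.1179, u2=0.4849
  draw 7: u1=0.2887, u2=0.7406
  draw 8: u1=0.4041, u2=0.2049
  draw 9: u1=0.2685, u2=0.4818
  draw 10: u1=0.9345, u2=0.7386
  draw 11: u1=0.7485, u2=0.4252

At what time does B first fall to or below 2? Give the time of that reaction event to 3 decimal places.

t=0.000: B=4 Q=7 A=7 Z=4
Draw 1: a1=5.936, a2=13.104, a3=0.540, a0=19.580; τ=−ln(0.0518)/19.580=0.151 → t=0.151; u2·a0=0.0273·19.580=0.535 ≤ a1=5.936 → R1 fires; B=4 Q=7 A=7 Z=3
Draw 2: a1=4.452, a2=13.104, a3=0.540, a0=18.096; τ=−ln(0.4898)/18.096=0.039 → t=0.191; u2·a0=0.7635·18.096=13.816; a1=4.452 < 13.816 ≤ a1+a2=17.556 → R2 fires; B=3 Q=6 A=7 Z=5
Draw 3: a1=6.360, a2=8.424, a3=0.405, a0=15.189; τ=−ln(0.0547)/15.189=0.191 → t=0.382; u2·a0=0.9776·15.189=14.849; a1+a2=14.784 < 14.849 ≤ a1+…+a3=15.189 → R3 fires; B=4 Q=6 A=7 Z=7
Draw 4: a1=8.904, a2=11.232, a3=0.540, a0=20.676; τ=−ln(0.3108)/20.676=0.057 → t=0.438; u2·a0=0.7687·20.676=15.894; a1=8.904 < 15.894 ≤ a1+a2=20.136 → R2 fires; B=3 Q=5 A=7 Z=9
Draw 5: a1=9.540, a2=7.020, a3=0.405, a0=16.965; τ=−ln(0.3166)/16.965=0.068 → t=0.506; u2·a0=0.4530·16.965=7.685 ≤ a1=9.540 → R1 fires; B=3 Q=5 A=7 Z=8
Draw 6: a1=8.480, a2=7.020, a3=0.405, a0=15.905; τ=−ln(0.1179)/15.905=0.134 → t=0.641; u2·a0=0.4849·15.905=7.712 ≤ a1=8.480 → R1 fires; B=3 Q=5 A=7 Z=7
Draw 7: a1=7.420, a2=7.020, a3=0.405, a0=14.845; τ=−ln(0.2887)/14.845=0.084 → t=0.724; u2·a0=0.7406·14.845=10.994; a1=7.420 < 10.994 ≤ a1+a2=14.440 → R2 fires; B=2 Q=4 A=7 Z=9
Draw 8: a1=7.632, a2=3.744, a3=0.270, a0=11.646; τ=−ln(0.4041)/11.646=0.078 → t=0.802; u2·a0=0.2049·11.646=2.386 ≤ a1=7.632 → R1 fires; B=2 Q=4 A=7 Z=8
Draw 9: a1=6.784, a2=3.744, a3=0.270, a0=10.798; τ=−ln(0.2685)/10.798=0.122 → t=0.924; u2·a0=0.4818·10.798=5.202 ≤ a1=6.784 → R1 fires; B=2 Q=4 A=7 Z=7
Draw 10: a1=5.936, a2=3.744, a3=0.270, a0=9.950; τ=−ln(0.9345)/9.950=0.007 → t=0.931; u2·a0=0.7386·9.950=7.349; a1=5.936 < 7.349 ≤ a1+a2=9.680 → R2 fires; B=1 Q=3 A=7 Z=9
Draw 11: a1=5.724, a2=1.404, a3=0.135, a0=7.263; τ=−ln(0.7485)/7.263=0.040 → t=0.971 > T=0.94: stop.
B first becomes ≤ 2 when it reaches 2 at the event at t=0.724.

Threshold first reached at t = 0.724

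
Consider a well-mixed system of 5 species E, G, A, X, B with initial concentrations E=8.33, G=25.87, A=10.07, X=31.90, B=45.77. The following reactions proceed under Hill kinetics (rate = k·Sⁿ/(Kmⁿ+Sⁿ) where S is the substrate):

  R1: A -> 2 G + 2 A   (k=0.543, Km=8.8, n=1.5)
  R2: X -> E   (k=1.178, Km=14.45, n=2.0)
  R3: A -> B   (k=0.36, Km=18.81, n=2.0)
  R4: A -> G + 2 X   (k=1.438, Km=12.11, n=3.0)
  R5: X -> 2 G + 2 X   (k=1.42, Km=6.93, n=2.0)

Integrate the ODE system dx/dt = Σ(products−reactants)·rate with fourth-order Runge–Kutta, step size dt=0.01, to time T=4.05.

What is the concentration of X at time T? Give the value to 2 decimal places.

RK4 with dt=0.01: 405 steps to T=4.05. Trajectory (selected grid times):
t=0.00: E=8.33 G=25.87 A=10.07 X=31.90 B=45.77
t=0.45: E=8.77 G=27.59 A=9.93 X=32.54 B=45.81
t=0.90: E=9.22 G=29.31 A=9.81 X=33.16 B=45.84
t=1.35: E=9.66 G=31.02 A=9.68 X=33.77 B=45.87
t=1.80: E=10.11 G=32.72 A=9.56 X=34.36 B=45.91
t=2.25: E=10.56 G=34.42 A=9.45 X=34.95 B=45.94
t=2.70: E=11.02 G=36.11 A=9.34 X=35.52 B=45.97
t=3.15: E=11.47 G=37.80 A=9.23 X=36.08 B=46.01
t=3.60: E=11.93 G=39.48 A=9.13 X=36.63 B=46.04
t=4.05: E=12.39 G=41.16 A=9.03 X=37.18 B=46.07
Read off X at T=4.05: 37.18

X at T = 37.18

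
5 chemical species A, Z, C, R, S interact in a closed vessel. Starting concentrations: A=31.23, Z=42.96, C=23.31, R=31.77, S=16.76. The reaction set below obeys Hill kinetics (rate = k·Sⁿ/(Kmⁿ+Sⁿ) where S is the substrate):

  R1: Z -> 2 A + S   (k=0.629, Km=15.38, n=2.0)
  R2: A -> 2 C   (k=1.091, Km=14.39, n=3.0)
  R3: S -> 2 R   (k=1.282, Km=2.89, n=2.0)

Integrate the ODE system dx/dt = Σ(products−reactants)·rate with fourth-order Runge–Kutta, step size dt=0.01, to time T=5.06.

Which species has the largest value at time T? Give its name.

Dominant species at T: R

RK4 with dt=0.01: 506 steps to T=5.06. Trajectory (selected grid times):
t=0.00: A=31.23 Z=42.96 C=23.31 R=31.77 S=16.76
t=0.56: A=31.30 Z=42.65 C=24.42 R=33.16 S=16.38
t=1.12: A=31.36 Z=42.34 C=25.54 R=34.55 S=15.99
t=1.69: A=31.43 Z=42.02 C=26.67 R=35.97 S=15.60
t=2.25: A=31.49 Z=41.71 C=27.79 R=37.36 S=15.22
t=2.81: A=31.55 Z=41.40 C=28.90 R=38.74 S=14.83
t=3.37: A=31.61 Z=41.09 C=30.02 R=40.12 S=14.45
t=3.94: A=31.67 Z=40.78 C=31.16 R=41.53 S=14.07
t=4.50: A=31.73 Z=40.47 C=32.27 R=42.90 S=13.69
t=5.06: A=31.79 Z=40.16 C=33.39 R=44.28 S=13.31
At T=5.06: A=31.79 Z=40.16 C=33.39 R=44.28 S=13.31; the largest is R.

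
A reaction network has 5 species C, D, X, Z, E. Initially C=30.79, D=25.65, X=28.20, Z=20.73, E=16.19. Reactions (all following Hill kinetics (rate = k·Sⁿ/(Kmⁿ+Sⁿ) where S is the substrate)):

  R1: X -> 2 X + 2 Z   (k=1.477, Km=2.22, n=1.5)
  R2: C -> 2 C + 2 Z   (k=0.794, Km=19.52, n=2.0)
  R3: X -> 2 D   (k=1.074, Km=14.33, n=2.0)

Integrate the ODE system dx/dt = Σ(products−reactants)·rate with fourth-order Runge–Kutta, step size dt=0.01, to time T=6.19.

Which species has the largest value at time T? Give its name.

Dominant species at T: Z

RK4 with dt=0.01: 619 steps to T=6.19. Trajectory (selected grid times):
t=0.00: C=30.79 D=25.65 X=28.20 Z=20.73 E=16.19
t=0.69: C=31.18 D=26.83 X=28.61 Z=23.51 E=16.19
t=1.38: C=31.58 D=28.02 X=29.01 Z=26.29 E=16.19
t=2.06: C=31.97 D=29.20 X=29.41 Z=29.05 E=16.19
t=2.75: C=32.37 D=30.40 X=29.80 Z=31.84 E=16.19
t=3.44: C=32.77 D=31.60 X=30.20 Z=34.65 E=16.19
t=4.13: C=33.18 D=32.82 X=30.59 Z=37.46 E=16.19
t=4.81: C=33.58 D=34.02 X=30.98 Z=40.23 E=16.19
t=5.50: C=33.99 D=35.24 X=31.37 Z=43.06 E=16.19
t=6.19: C=34.40 D=36.47 X=31.75 Z=45.88 E=16.19
At T=6.19: C=34.40 D=36.47 X=31.75 Z=45.88 E=16.19; the largest is Z.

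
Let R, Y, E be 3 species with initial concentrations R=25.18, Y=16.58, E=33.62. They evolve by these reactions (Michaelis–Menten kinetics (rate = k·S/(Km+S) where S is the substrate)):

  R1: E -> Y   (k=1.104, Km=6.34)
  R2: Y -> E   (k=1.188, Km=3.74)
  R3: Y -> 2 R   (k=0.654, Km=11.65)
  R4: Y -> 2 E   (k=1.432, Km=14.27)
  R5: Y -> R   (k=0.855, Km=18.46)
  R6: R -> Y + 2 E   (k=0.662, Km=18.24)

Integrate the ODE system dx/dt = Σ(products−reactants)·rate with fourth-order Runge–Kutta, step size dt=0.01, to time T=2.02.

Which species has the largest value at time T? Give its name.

RK4 with dt=0.01: 202 steps to T=2.02. Trajectory (selected grid times):
t=0.00: R=25.18 Y=16.58 E=33.62
t=0.22: R=25.35 Y=16.31 E=34.13
t=0.45: R=25.53 Y=16.04 E=34.67
t=0.67: R=25.70 Y=15.78 E=35.18
t=0.90: R=25.87 Y=15.52 E=35.71
t=1.12: R=26.04 Y=15.27 E=36.21
t=1.35: R=26.20 Y=15.01 E=36.73
t=1.57: R=26.36 Y=14.77 E=37.22
t=1.80: R=26.53 Y=14.52 E=37.74
t=2.02: R=26.68 Y=14.29 E=38.23
At T=2.02: R=26.68 Y=14.29 E=38.23; the largest is E.

Dominant species at T: E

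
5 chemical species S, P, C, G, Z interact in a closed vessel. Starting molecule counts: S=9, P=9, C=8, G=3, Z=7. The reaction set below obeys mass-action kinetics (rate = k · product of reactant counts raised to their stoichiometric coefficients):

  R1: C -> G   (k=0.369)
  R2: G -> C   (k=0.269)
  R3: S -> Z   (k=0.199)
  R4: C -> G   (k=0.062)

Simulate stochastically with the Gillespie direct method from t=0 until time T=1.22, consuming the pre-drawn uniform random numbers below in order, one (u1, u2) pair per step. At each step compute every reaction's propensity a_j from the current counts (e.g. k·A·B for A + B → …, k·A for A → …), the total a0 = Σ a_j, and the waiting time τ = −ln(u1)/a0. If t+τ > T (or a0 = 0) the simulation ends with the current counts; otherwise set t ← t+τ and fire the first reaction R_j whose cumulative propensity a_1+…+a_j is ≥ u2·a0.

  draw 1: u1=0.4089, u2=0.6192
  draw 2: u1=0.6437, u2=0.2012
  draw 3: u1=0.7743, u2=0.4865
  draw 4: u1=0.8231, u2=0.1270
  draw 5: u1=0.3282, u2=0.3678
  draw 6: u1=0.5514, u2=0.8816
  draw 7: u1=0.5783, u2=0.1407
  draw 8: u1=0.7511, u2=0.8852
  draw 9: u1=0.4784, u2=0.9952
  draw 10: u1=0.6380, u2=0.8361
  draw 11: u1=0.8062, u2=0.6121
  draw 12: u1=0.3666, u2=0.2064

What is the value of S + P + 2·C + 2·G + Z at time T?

Value at T = 47

Check how each reaction changes W = S + P + 2·C + 2·G + Z (weight of products minus weight of reactants):
R1: C -> G: (2·1) − (2·1) = 2 − 2 = 0
R2: G -> C: (2·1) − (2·1) = 2 − 2 = 0
R3: S -> Z: (1·1) − (1·1) = 1 − 1 = 0
R4: C -> G: (2·1) − (2·1) = 2 − 2 = 0
Every reaction leaves W unchanged, so W is conserved and no simulation is needed: W(T) = W(0) = 9 + 9 + 2·8 + 2·3 + 7 = 47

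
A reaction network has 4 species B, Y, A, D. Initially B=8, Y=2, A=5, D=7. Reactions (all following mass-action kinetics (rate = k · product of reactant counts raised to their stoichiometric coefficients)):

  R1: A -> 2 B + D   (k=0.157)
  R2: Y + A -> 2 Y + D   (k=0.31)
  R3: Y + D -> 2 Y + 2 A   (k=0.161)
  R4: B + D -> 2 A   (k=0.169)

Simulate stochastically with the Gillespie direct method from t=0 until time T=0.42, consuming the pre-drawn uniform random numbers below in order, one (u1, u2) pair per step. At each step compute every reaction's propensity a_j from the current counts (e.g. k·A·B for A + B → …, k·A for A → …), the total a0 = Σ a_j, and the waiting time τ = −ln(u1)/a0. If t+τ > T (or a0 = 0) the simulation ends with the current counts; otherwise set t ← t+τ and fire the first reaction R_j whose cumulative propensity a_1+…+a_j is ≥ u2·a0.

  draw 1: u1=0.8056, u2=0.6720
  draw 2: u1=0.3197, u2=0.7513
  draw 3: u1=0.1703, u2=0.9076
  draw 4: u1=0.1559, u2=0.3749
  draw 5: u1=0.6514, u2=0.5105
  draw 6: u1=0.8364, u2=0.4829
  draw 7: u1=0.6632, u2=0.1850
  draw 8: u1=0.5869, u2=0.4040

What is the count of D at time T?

D at T = 8

t=0.000: B=8 Y=2 A=5 D=7
Draw 1: a1=0.785, a2=3.100, a3=2.254, a4=9.464, a0=15.603; τ=−ln(0.8056)/15.603=0.014 → t=0.014; u2·a0=0.6720·15.603=10.485; a1+…+a3=6.139 < 10.485 ≤ a1+…+a4=15.603 → R4 fires; B=7 Y=2 A=7 D=6
Draw 2: a1=1.099, a2=4.340, a3=1.932, a4=7.098, a0=14.469; τ=−ln(0.3197)/14.469=0.079 → t=0.093; u2·a0=0.7513·14.469=10.871; a1+…+a3=7.371 < 10.871 ≤ a1+…+a4=14.469 → R4 fires; B=6 Y=2 A=9 D=5
Draw 3: a1=1.413, a2=5.580, a3=1.610, a4=5.070, a0=13.673; τ=−ln(0.1703)/13.673=0.129 → t=0.222; u2·a0=0.9076·13.673=12.410; a1+…+a3=8.603 < 12.410 ≤ a1+…+a4=13.673 → R4 fires; B=5 Y=2 A=11 D=4
Draw 4: a1=1.727, a2=6.820, a3=1.288, a4=3.380, a0=13.215; τ=−ln(0.1559)/13.215=0.141 → t=0.363; u2·a0=0.3749·13.215=4.954; a1=1.727 < 4.954 ≤ a1+a2=8.547 → R2 fires; B=5 Y=3 A=10 D=5
Draw 5: a1=1.570, a2=9.300, a3=2.415, a4=4.225, a0=17.510; τ=−ln(0.6514)/17.510=0.024 → t=0.387; u2·a0=0.5105·17.510=8.939; a1=1.570 < 8.939 ≤ a1+a2=10.870 → R2 fires; B=5 Y=4 A=9 D=6
Draw 6: a1=1.413, a2=11.160, a3=3.864, a4=5.070, a0=21.507; τ=−ln(0.8364)/21.507=0.008 → t=0.396; u2·a0=0.4829·21.507=10.386; a1=1.413 < 10.386 ≤ a1+a2=12.573 → R2 fires; B=5 Y=5 A=8 D=7
Draw 7: a1=1.256, a2=12.400, a3=5.635, a4=5.915, a0=25.206; τ=−ln(0.6632)/25.206=0.016 → t=0.412; u2·a0=0.1850·25.206=4.663; a1=1.256 < 4.663 ≤ a1+a2=13.656 → R2 fires; B=5 Y=6 A=7 D=8
Draw 8: a1=1.099, a2=13.020, a3=7.728, a4=6.760, a0=28.607; τ=−ln(0.5869)/28.607=0.019 → t=0.430 > T=0.42: stop.
Read off D at T=0.42: 8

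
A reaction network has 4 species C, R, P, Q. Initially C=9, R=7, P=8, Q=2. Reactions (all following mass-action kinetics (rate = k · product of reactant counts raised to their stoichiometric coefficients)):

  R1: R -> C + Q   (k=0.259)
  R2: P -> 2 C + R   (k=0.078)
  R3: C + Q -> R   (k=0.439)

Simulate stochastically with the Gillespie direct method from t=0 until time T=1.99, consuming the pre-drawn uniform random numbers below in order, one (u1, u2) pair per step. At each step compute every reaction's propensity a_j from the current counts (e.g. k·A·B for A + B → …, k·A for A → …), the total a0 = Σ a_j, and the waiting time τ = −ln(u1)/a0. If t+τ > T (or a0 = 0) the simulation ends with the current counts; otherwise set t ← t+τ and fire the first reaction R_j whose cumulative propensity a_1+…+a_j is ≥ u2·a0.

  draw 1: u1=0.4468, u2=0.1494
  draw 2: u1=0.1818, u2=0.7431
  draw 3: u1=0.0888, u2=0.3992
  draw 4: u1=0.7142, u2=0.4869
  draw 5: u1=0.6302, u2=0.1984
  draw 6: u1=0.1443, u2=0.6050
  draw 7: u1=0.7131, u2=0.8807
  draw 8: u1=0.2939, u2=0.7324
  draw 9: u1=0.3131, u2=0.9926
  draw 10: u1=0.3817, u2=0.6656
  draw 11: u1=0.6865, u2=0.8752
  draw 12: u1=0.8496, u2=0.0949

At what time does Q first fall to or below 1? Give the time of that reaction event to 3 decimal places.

Threshold first reached at t = 0.423

t=0.000: C=9 R=7 P=8 Q=2
Draw 1: a1=1.813, a2=0.624, a3=7.902, a0=10.339; τ=−ln(0.4468)/10.339=0.078 → t=0.078; u2·a0=0.1494·10.339=1.545 ≤ a1=1.813 → R1 fires; C=10 R=6 P=8 Q=3
Draw 2: a1=1.554, a2=0.624, a3=13.170, a0=15.348; τ=−ln(0.1818)/15.348=0.111 → t=0.189; u2·a0=0.7431·15.348=11.405; a1+a2=2.178 < 11.405 ≤ a1+…+a3=15.348 → R3 fires; C=9 R=7 P=8 Q=2
Draw 3: a1=1.813, a2=0.624, a3=7.902, a0=10.339; τ=−ln(0.0888)/10.339=0.234 → t=0.423; u2·a0=0.3992·10.339=4.127; a1+a2=2.437 < 4.127 ≤ a1+…+a3=10.339 → R3 fires; C=8 R=8 P=8 Q=1
Draw 4: a1=2.072, a2=0.624, a3=3.512, a0=6.208; τ=−ln(0.7142)/6.208=0.054 → t=0.477; u2·a0=0.4869·6.208=3.023; a1+a2=2.696 < 3.023 ≤ a1+…+a3=6.208 → R3 fires; C=7 R=9 P=8 Q=0
Draw 5: a1=2.331, a2=0.624, a3=0.000, a0=2.955; τ=−ln(0.6302)/2.955=0.156 → t=0.634; u2·a0=0.1984·2.955=0.586 ≤ a1=2.331 → R1 fires; C=8 R=8 P=8 Q=1
Draw 6: a1=2.072, a2=0.624, a3=3.512, a0=6.208; τ=−ln(0.1443)/6.208=0.312 → t=0.946; u2·a0=0.6050·6.208=3.756; a1+a2=2.696 < 3.756 ≤ a1+…+a3=6.208 → R3 fires; C=7 R=9 P=8 Q=0
Draw 7: a1=2.331, a2=0.624, a3=0.000, a0=2.955; τ=−ln(0.7131)/2.955=0.114 → t=1.060; u2·a0=0.8807·2.955=2.602; a1=2.331 < 2.602 ≤ a1+a2=2.955 → R2 fires; C=9 R=10 P=7 Q=0
Draw 8: a1=2.590, a2=0.546, a3=0.000, a0=3.136; τ=−ln(0.2939)/3.136=0.390 → t=1.450; u2·a0=0.7324·3.136=2.297 ≤ a1=2.590 → R1 fires; C=10 R=9 P=7 Q=1
Draw 9: a1=2.331, a2=0.546, a3=4.390, a0=7.267; τ=−ln(0.3131)/7.267=0.160 → t=1.610; u2·a0=0.9926·7.267=7.213; a1+a2=2.877 < 7.213 ≤ a1+…+a3=7.267 → R3 fires; C=9 R=10 P=7 Q=0
Draw 10: a1=2.590, a2=0.546, a3=0.000, a0=3.136; τ=−ln(0.3817)/3.136=0.307 → t=1.917; u2·a0=0.6656·3.136=2.087 ≤ a1=2.590 → R1 fires; C=10 R=9 P=7 Q=1
Draw 11: a1=2.331, a2=0.546, a3=4.390, a0=7.267; τ=−ln(0.6865)/7.267=0.052 → t=1.969; u2·a0=0.8752·7.267=6.360; a1+a2=2.877 < 6.360 ≤ a1+…+a3=7.267 → R3 fires; C=9 R=10 P=7 Q=0
Draw 12: a1=2.590, a2=0.546, a3=0.000, a0=3.136; τ=−ln(0.8496)/3.136=0.052 → t=2.021 > T=1.99: stop.
Q first becomes ≤ 1 when it reaches 1 at the event at t=0.423.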